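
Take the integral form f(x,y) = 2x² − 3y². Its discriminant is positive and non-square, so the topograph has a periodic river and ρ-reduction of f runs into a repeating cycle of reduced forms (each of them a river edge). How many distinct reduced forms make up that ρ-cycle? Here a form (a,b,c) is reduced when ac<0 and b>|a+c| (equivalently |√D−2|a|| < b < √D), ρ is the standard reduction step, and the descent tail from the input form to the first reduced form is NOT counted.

D = 24, ⌊√D⌋ = 4
descent: ρ → (-3,0,2)
descent: ρ → (2,4,-1)  [lands on river]
river: ρ → (-1,4,2)
ρ-cycle length = 2 (tail of 2 descent steps not counted)

2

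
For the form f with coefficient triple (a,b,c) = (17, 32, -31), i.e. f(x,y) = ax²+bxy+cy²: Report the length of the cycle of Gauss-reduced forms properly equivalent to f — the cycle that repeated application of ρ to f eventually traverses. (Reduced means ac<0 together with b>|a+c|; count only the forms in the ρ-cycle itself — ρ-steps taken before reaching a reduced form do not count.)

D = 3132, ⌊√D⌋ = 55
river: ρ → (-31,30,18)
river: ρ → (18,42,-19)
river: ρ → (-19,34,26)
river: ρ → (26,18,-27)
river: ρ → (-27,36,17)
river: ρ → (17,32,-31)
ρ-cycle length = 6 (tail of 0 descent steps not counted)

6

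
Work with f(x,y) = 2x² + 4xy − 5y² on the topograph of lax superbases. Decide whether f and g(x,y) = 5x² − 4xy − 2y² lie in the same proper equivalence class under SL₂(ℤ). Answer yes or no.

D₁ = 56, D₂ = 56
river cycle of f (length 4): (-5, 6, 1), (1, 6, -5), (-5, 4, 2), (2, 4, -5)
river cycle of g (length 4): (-2, 4, 5), (5, 6, -1), (-1, 6, 5), (5, 4, -2)
cycles differ ⇒ inequivalent

no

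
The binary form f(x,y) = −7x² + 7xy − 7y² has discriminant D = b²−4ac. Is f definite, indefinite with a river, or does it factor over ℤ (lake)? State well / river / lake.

D = b²−4ac = 7² − 4·(-7)·(-7) = -147
D < 0 ⇒ definite ⇒ every region one sign ⇒ single well

well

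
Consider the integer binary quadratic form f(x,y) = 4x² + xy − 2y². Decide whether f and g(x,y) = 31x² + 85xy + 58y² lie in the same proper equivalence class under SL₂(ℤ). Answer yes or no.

D₁ = 33, D₂ = 33
river cycle of f (length 4): (-2, 3, 3), (3, 3, -2), (-2, 5, 1), (1, 5, -2)
river cycle of g (length 4): (-2, 3, 3), (3, 3, -2), (-2, 5, 1), (1, 5, -2)
cycles coincide ⇒ equivalent

yes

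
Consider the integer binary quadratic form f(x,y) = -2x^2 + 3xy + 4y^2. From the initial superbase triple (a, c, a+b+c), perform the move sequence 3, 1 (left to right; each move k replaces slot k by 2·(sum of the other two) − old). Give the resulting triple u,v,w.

start (-2,4,5) = (f(1,0),f(0,1),f(1,1))
replace slot 3: 2·((-2)+4) − 5 = -1 → (-2,4,-1)
replace slot 1: 2·(4+(-1)) − (-2) = 8 → (8,4,-1)

8,4,-1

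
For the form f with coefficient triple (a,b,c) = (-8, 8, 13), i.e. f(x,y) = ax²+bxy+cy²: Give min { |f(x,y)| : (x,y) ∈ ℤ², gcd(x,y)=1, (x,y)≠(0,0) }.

river: ρ → (13,18,-3)
river: ρ → (-3,18,13)
river: ρ → (13,8,-8)
river: ρ → (-8,8,13)
closes: descent 0, river 4
min |a| on river = 3

3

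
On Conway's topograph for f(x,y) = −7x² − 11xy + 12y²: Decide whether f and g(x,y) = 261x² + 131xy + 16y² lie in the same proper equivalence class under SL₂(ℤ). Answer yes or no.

D₁ = 457, D₂ = 457
river cycle of f (length 46): (12, 11, -7), (-7, 17, 6), (6, 19, -4), (-4, 21, 1), (1, 21, -4), (-4, 19, 6), (6, 17, -7), (-7, 11, 12), (12, 13, -6), (-6, 11, 14), … (36 more)
river cycle of g (length 46): (-7, 17, 6), (6, 19, -4), (-4, 21, 1), (1, 21, -4), (-4, 19, 6), (6, 17, -7), (-7, 11, 12), (12, 13, -6), (-6, 11, 14), (14, 17, -3), … (36 more)
cycles coincide ⇒ equivalent

yes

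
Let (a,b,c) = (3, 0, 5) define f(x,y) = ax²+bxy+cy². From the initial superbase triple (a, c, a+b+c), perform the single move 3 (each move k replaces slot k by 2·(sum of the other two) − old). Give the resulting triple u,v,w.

start (3,5,8) = (f(1,0),f(0,1),f(1,1))
replace slot 3: 2·(3+5) − 8 = 8 → (3,5,8)

3,5,8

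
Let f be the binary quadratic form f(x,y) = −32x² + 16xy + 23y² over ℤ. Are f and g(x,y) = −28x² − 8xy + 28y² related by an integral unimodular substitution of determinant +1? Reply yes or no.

D₁ = 3200, D₂ = 3200
river cycle of f (length 14): (23, 30, -25), (-25, 20, 28), (28, 36, -17), (-17, 32, 32), (32, 32, -17), (-17, 36, 28), (28, 20, -25), (-25, 30, 23), (23, 16, -32), (-32, 48, 7), … (4 more)
river cycle of g (length 6): (28, 8, -28), (-28, 48, 8), (8, 48, -28), (-28, 8, 28), (28, 48, -8), (-8, 48, 28)
cycles differ ⇒ inequivalent

no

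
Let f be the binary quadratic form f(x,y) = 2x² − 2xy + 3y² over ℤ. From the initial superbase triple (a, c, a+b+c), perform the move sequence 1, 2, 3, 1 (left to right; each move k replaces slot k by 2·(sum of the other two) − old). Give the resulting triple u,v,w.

start (2,3,3) = (f(1,0),f(0,1),f(1,1))
replace slot 1: 2·(3+3) − 2 = 10 → (10,3,3)
replace slot 2: 2·(10+3) − 3 = 23 → (10,23,3)
replace slot 3: 2·(10+23) − 3 = 63 → (10,23,63)
replace slot 1: 2·(23+63) − 10 = 162 → (162,23,63)

162,23,63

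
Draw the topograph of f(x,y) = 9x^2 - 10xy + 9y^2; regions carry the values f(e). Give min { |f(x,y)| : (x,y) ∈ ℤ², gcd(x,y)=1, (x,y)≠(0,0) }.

translate: b→8 (≡-10 mod 18), so (9,-10,9)→(9,8,8)
flip: (9,8,8)→(8,-8,9)
translate: b→8 (≡-8 mod 16), so (8,-8,9)→(8,8,9)
reduced (well bottom): (8,8,9) with a≤c, −a<b≤a
well minimum = a = 8

8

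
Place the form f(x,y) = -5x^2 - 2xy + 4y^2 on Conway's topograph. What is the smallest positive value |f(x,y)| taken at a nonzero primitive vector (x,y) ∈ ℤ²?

descent: ρ → (4,2,-5)  [lands on river]
river: ρ → (-5,8,1)
river: ρ → (1,8,-5)
river: ρ → (-5,2,4)
river: ρ → (4,6,-3)
river: ρ → (-3,6,4)
closes: descent 1, river 6
min |a| on river = 1

1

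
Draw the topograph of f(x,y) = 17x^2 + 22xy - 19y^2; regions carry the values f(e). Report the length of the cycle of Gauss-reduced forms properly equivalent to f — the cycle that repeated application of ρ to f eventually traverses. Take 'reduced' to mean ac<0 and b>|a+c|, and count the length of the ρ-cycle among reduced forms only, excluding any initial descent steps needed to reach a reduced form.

D = 1776, ⌊√D⌋ = 42
river: ρ → (-19,16,20)
river: ρ → (20,24,-15)
river: ρ → (-15,36,8)
river: ρ → (8,28,-31)
river: ρ → (-31,34,5)
river: ρ → (5,36,-24)
river: ρ → (-24,12,17)
river: ρ → (17,22,-19)
ρ-cycle length = 8 (tail of 0 descent steps not counted)

8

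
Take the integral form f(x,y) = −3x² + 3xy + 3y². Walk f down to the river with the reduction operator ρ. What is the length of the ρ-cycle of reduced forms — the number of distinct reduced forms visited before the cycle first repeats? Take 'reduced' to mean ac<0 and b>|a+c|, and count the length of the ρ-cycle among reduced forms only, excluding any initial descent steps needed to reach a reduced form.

D = 45, ⌊√D⌋ = 6
river: ρ → (3,3,-3)
river: ρ → (-3,3,3)
ρ-cycle length = 2 (tail of 0 descent steps not counted)

2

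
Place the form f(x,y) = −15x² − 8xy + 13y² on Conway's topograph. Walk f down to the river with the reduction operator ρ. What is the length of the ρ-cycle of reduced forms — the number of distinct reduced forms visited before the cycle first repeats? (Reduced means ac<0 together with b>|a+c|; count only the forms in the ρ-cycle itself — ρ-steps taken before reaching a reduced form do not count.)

D = 844, ⌊√D⌋ = 29
descent: ρ → (13,8,-15)  [lands on river]
river: ρ → (-15,22,6)
river: ρ → (6,26,-7)
river: ρ → (-7,16,21)
river: ρ → (21,26,-2)
river: ρ → (-2,26,21)
river: ρ → (21,16,-7)
river: ρ → (-7,26,6)
river: ρ → (6,22,-15)
river: ρ → (-15,8,13)
river: ρ → (13,18,-10)
river: ρ → (-10,22,9)
river: ρ → (9,14,-18)
river: ρ → (-18,22,5)
river: ρ → (5,28,-3)
river: ρ → (-3,26,14)
river: ρ → (14,2,-15)
river: ρ → (-15,28,1)
river: ρ → (1,28,-15)
river: ρ → (-15,2,14)
river: ρ → (14,26,-3)
river: ρ → (-3,28,5)
river: ρ → (5,22,-18)
river: ρ → (-18,14,9)
river: ρ → (9,22,-10)
river: ρ → (-10,18,13)
ρ-cycle length = 26 (tail of 1 descent step not counted)

26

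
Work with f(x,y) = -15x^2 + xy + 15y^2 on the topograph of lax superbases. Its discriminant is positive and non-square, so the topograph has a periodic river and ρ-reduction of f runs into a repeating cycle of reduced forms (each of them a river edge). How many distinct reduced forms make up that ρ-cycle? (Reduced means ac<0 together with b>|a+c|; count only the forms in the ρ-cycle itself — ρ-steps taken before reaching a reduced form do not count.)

D = 901, ⌊√D⌋ = 30
river: ρ → (15,29,-1)
river: ρ → (-1,29,15)
river: ρ → (15,1,-15)
river: ρ → (-15,29,1)
river: ρ → (1,29,-15)
river: ρ → (-15,1,15)
ρ-cycle length = 6 (tail of 0 descent steps not counted)

6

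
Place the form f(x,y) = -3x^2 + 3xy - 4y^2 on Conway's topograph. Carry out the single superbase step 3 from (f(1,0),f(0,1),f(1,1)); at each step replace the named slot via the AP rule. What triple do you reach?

start (-3,-4,-4) = (f(1,0),f(0,1),f(1,1))
replace slot 3: 2·((-3)+(-4)) − (-4) = -10 → (-3,-4,-10)

-3,-4,-10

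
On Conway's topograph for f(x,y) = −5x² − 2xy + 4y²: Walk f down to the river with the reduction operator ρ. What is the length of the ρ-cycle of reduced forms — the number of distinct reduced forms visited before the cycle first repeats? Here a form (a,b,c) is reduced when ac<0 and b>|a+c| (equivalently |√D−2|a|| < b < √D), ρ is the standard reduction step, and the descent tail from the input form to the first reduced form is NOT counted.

D = 84, ⌊√D⌋ = 9
descent: ρ → (4,2,-5)  [lands on river]
river: ρ → (-5,8,1)
river: ρ → (1,8,-5)
river: ρ → (-5,2,4)
river: ρ → (4,6,-3)
river: ρ → (-3,6,4)
ρ-cycle length = 6 (tail of 1 descent step not counted)

6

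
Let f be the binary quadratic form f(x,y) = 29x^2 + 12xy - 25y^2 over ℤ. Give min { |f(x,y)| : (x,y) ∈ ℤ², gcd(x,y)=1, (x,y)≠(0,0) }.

river: ρ → (-25,38,16)
river: ρ → (16,26,-37)
river: ρ → (-37,48,5)
river: ρ → (5,52,-17)
river: ρ → (-17,50,8)
river: ρ → (8,46,-29)
river: ρ → (-29,12,25)
river: ρ → (25,38,-16)
river: ρ → (-16,26,37)
river: ρ → (37,48,-5)
river: ρ → (-5,52,17)
river: ρ → (17,50,-8)
river: ρ → (-8,46,29)
river: ρ → (29,12,-25)
closes: descent 0, river 14
min |a| on river = 5

5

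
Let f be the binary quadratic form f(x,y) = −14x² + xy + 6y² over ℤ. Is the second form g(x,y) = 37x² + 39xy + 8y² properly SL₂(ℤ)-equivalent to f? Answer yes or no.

D₁ = 337, D₂ = 337
river cycle of f (length 42): (6, 11, -9), (-9, 7, 8), (8, 9, -8), (-8, 7, 9), (9, 11, -6), (-6, 13, 7), (7, 15, -4), (-4, 17, 3), (3, 13, -14), (-14, 15, 2), … (32 more)
river cycle of g (length 42): (8, 9, -8), (-8, 7, 9), (9, 11, -6), (-6, 13, 7), (7, 15, -4), (-4, 17, 3), (3, 13, -14), (-14, 15, 2), (2, 17, -6), (-6, 7, 12), … (32 more)
cycles coincide ⇒ equivalent

yes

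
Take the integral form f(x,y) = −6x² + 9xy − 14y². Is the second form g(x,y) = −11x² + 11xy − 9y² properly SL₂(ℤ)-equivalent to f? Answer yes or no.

D₁ = -255, D₂ = -275
discriminants differ ⇒ not SL₂(ℤ)-equivalent

no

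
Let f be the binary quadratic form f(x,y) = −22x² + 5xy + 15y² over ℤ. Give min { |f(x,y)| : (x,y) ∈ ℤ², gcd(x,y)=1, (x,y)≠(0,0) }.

descent: ρ → (15,25,-12)  [lands on river]
river: ρ → (-12,23,17)
river: ρ → (17,11,-18)
river: ρ → (-18,25,10)
river: ρ → (10,35,-3)
river: ρ → (-3,31,32)
river: ρ → (32,33,-2)
river: ρ → (-2,35,15)
closes: descent 1, river 8
min |a| on river = 2

2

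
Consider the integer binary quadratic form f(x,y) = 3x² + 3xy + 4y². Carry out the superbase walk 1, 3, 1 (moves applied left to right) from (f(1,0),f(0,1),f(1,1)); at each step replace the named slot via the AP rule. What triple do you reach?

start (3,4,10) = (f(1,0),f(0,1),f(1,1))
replace slot 1: 2·(4+10) − 3 = 25 → (25,4,10)
replace slot 3: 2·(25+4) − 10 = 48 → (25,4,48)
replace slot 1: 2·(4+48) − 25 = 79 → (79,4,48)

79,4,48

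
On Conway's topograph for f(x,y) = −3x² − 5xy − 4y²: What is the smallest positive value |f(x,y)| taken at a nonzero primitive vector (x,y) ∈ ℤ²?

translate: b→-1 (≡5 mod 6), so (3,5,4)→(3,-1,2)
flip: (3,-1,2)→(2,1,3)
reduced (well bottom): (2,1,3) with a≤c, −a<b≤a
well minimum |f| = |-2| = 2 (negative-definite)

2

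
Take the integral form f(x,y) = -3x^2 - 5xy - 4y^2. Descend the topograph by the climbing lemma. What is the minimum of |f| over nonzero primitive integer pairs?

translate: b→-1 (≡5 mod 6), so (3,5,4)→(3,-1,2)
flip: (3,-1,2)→(2,1,3)
reduced (well bottom): (2,1,3) with a≤c, −a<b≤a
well minimum |f| = |-2| = 2 (negative-definite)

2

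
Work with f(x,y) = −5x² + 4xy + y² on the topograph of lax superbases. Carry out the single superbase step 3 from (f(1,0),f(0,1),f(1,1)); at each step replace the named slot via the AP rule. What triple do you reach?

start (-5,1,0) = (f(1,0),f(0,1),f(1,1))
replace slot 3: 2·((-5)+1) − 0 = -8 → (-5,1,-8)

-5,1,-8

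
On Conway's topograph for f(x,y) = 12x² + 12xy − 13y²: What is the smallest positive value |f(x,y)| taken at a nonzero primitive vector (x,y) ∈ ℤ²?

river: ρ → (-13,14,11)
river: ρ → (11,8,-16)
river: ρ → (-16,24,3)
river: ρ → (3,24,-16)
river: ρ → (-16,8,11)
river: ρ → (11,14,-13)
river: ρ → (-13,12,12)
river: ρ → (12,12,-13)
closes: descent 0, river 8
min |a| on river = 3

3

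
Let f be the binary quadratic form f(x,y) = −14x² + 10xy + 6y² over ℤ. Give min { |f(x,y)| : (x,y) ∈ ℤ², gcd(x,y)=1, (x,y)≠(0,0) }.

river: ρ → (6,14,-10)
river: ρ → (-10,6,10)
river: ρ → (10,14,-6)
river: ρ → (-6,10,14)
river: ρ → (14,18,-2)
river: ρ → (-2,18,14)
river: ρ → (14,10,-6)
river: ρ → (-6,14,10)
river: ρ → (10,6,-10)
river: ρ → (-10,14,6)
river: ρ → (6,10,-14)
river: ρ → (-14,18,2)
river: ρ → (2,18,-14)
river: ρ → (-14,10,6)
closes: descent 0, river 14
min |a| on river = 2

2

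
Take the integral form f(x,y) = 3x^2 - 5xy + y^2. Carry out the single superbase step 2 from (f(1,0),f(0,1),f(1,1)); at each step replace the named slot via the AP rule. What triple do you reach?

start (3,1,-1) = (f(1,0),f(0,1),f(1,1))
replace slot 2: 2·(3+(-1)) − 1 = 3 → (3,3,-1)

3,3,-1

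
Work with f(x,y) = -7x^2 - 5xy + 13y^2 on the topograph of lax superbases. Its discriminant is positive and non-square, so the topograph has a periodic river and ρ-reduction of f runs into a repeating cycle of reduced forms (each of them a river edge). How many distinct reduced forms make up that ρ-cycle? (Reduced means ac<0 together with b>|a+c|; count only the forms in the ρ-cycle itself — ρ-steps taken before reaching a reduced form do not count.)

D = 389, ⌊√D⌋ = 19
descent: ρ → (13,5,-7)
descent: ρ → (-7,9,11)  [lands on river]
river: ρ → (11,13,-5)
river: ρ → (-5,17,5)
river: ρ → (5,13,-11)
river: ρ → (-11,9,7)
river: ρ → (7,19,-1)
river: ρ → (-1,19,7)
river: ρ → (7,9,-11)
river: ρ → (-11,13,5)
river: ρ → (5,17,-5)
river: ρ → (-5,13,11)
river: ρ → (11,9,-7)
river: ρ → (-7,19,1)
river: ρ → (1,19,-7)
ρ-cycle length = 14 (tail of 2 descent steps not counted)

14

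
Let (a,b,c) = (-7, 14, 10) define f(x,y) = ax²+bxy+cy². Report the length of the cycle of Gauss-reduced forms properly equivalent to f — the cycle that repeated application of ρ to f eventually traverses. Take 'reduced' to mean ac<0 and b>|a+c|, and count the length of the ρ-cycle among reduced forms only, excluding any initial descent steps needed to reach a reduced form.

D = 476, ⌊√D⌋ = 21
river: ρ → (10,6,-11)
river: ρ → (-11,16,5)
river: ρ → (5,14,-14)
river: ρ → (-14,14,5)
river: ρ → (5,16,-11)
river: ρ → (-11,6,10)
river: ρ → (10,14,-7)
river: ρ → (-7,14,10)
ρ-cycle length = 8 (tail of 0 descent steps not counted)

8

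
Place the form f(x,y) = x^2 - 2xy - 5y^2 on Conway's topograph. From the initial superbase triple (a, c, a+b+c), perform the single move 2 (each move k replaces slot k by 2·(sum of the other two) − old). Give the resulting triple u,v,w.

start (1,-5,-6) = (f(1,0),f(0,1),f(1,1))
replace slot 2: 2·(1+(-6)) − (-5) = -5 → (1,-5,-6)

1,-5,-6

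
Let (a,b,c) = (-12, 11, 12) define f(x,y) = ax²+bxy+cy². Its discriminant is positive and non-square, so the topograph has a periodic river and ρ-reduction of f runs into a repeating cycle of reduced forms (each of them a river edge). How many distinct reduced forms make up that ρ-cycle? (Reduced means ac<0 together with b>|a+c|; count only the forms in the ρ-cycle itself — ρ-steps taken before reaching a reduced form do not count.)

D = 697, ⌊√D⌋ = 26
river: ρ → (12,13,-11)
river: ρ → (-11,9,14)
river: ρ → (14,19,-6)
river: ρ → (-6,17,17)
river: ρ → (17,17,-6)
river: ρ → (-6,19,14)
river: ρ → (14,9,-11)
river: ρ → (-11,13,12)
river: ρ → (12,11,-12)
river: ρ → (-12,13,11)
river: ρ → (11,9,-14)
river: ρ → (-14,19,6)
river: ρ → (6,17,-17)
river: ρ → (-17,17,6)
river: ρ → (6,19,-14)
river: ρ → (-14,9,11)
river: ρ → (11,13,-12)
river: ρ → (-12,11,12)
ρ-cycle length = 18 (tail of 0 descent steps not counted)

18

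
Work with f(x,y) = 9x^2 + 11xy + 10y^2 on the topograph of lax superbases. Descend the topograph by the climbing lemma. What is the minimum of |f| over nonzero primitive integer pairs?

translate: b→-7 (≡11 mod 18), so (9,11,10)→(9,-7,8)
flip: (9,-7,8)→(8,7,9)
reduced (well bottom): (8,7,9) with a≤c, −a<b≤a
well minimum = a = 8

8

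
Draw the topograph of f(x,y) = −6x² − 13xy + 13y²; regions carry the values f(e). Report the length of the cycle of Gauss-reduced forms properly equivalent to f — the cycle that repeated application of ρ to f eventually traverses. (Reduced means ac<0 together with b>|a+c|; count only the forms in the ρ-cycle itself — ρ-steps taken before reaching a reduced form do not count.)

D = 481, ⌊√D⌋ = 21
descent: ρ → (13,13,-6)  [lands on river]
river: ρ → (-6,11,15)
river: ρ → (15,19,-2)
river: ρ → (-2,21,5)
river: ρ → (5,19,-6)
river: ρ → (-6,17,8)
river: ρ → (8,15,-8)
river: ρ → (-8,17,6)
river: ρ → (6,19,-5)
river: ρ → (-5,21,2)
river: ρ → (2,19,-15)
river: ρ → (-15,11,6)
river: ρ → (6,13,-13)
river: ρ → (-13,13,6)
river: ρ → (6,11,-15)
river: ρ → (-15,19,2)
river: ρ → (2,21,-5)
river: ρ → (-5,19,6)
river: ρ → (6,17,-8)
river: ρ → (-8,15,8)
river: ρ → (8,17,-6)
river: ρ → (-6,19,5)
river: ρ → (5,21,-2)
river: ρ → (-2,19,15)
river: ρ → (15,11,-6)
river: ρ → (-6,13,13)
ρ-cycle length = 26 (tail of 1 descent step not counted)

26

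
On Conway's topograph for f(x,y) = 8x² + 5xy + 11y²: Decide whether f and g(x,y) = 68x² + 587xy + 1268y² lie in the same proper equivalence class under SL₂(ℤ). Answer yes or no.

D₁ = -327, D₂ = -327
f: reduced (well bottom): (8,5,11) with a≤c, −a<b≤a
g: translate: b→43 (≡587 mod 136), so (68,587,1268)→(68,43,8)
g: flip: (68,43,8)→(8,-43,68)
g: translate: b→5 (≡-43 mod 16), so (8,-43,68)→(8,5,11)
g: reduced (well bottom): (8,5,11) with a≤c, −a<b≤a
reduced forms (8, 5, 11) vs (8, 5, 11) ⇒ equivalent

yes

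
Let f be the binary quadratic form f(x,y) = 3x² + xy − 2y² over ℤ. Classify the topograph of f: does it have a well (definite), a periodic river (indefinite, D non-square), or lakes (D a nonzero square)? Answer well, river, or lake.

D = b²−4ac = 1² − 4·3·(-2) = 25
D = 5² is a perfect square ⇒ form factors over ℤ ⇒ lakes

lake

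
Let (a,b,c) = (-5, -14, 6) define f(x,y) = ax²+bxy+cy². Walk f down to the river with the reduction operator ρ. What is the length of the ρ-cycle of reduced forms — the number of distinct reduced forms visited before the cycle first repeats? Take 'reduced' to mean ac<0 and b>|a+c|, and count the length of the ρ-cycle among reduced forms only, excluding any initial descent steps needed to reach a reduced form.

D = 316, ⌊√D⌋ = 17
descent: ρ → (6,14,-5)  [lands on river]
river: ρ → (-5,16,3)
river: ρ → (3,14,-10)
river: ρ → (-10,6,7)
river: ρ → (7,8,-9)
river: ρ → (-9,10,6)
ρ-cycle length = 6 (tail of 1 descent step not counted)

6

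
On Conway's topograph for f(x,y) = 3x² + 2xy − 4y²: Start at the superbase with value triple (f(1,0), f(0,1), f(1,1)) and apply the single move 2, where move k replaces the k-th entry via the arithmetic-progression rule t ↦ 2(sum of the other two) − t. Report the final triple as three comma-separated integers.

start (3,-4,1) = (f(1,0),f(0,1),f(1,1))
replace slot 2: 2·(3+1) − (-4) = 12 → (3,12,1)

3,12,1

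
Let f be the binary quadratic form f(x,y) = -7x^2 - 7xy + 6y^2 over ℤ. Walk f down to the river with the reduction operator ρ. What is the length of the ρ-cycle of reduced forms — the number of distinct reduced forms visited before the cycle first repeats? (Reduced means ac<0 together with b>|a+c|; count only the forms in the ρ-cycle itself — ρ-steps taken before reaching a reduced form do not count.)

D = 217, ⌊√D⌋ = 14
descent: ρ → (6,7,-7)  [lands on river]
river: ρ → (-7,7,6)
river: ρ → (6,5,-8)
river: ρ → (-8,11,3)
river: ρ → (3,13,-4)
river: ρ → (-4,11,6)
river: ρ → (6,13,-2)
river: ρ → (-2,11,12)
river: ρ → (12,13,-1)
river: ρ → (-1,13,12)
river: ρ → (12,11,-2)
river: ρ → (-2,13,6)
river: ρ → (6,11,-4)
river: ρ → (-4,13,3)
river: ρ → (3,11,-8)
river: ρ → (-8,5,6)
ρ-cycle length = 16 (tail of 1 descent step not counted)

16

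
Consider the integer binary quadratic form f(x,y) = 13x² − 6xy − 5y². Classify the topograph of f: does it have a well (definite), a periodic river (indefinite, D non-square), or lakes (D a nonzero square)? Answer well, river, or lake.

D = b²−4ac = (-6)² − 4·13·(-5) = 296
D > 0 non-square ⇒ indefinite ⇒ periodic river

river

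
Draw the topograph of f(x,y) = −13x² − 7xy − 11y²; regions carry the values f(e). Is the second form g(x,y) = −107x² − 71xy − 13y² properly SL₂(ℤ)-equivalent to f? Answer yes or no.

D₁ = -523, D₂ = -523
f is negative-definite; reduce −f:
−f: flip: (13,7,11)→(11,-7,13)
−f: reduced (well bottom): (11,-7,13) with a≤c, −a<b≤a
flip sign back: reduced form of f is (-11,7,-13)
g is negative-definite; reduce −g:
−g: flip: (107,71,13)→(13,-71,107)
−g: translate: b→7 (≡-71 mod 26), so (13,-71,107)→(13,7,11)
−g: flip: (13,7,11)→(11,-7,13)
−g: reduced (well bottom): (11,-7,13) with a≤c, −a<b≤a
flip sign back: reduced form of g is (-11,7,-13)
reduced forms (-11, 7, -13) vs (-11, 7, -13) ⇒ equivalent

yes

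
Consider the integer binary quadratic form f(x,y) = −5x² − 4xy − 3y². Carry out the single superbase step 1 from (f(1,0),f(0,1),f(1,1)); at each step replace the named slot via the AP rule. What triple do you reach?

start (-5,-3,-12) = (f(1,0),f(0,1),f(1,1))
replace slot 1: 2·((-3)+(-12)) − (-5) = -25 → (-25,-3,-12)

-25,-3,-12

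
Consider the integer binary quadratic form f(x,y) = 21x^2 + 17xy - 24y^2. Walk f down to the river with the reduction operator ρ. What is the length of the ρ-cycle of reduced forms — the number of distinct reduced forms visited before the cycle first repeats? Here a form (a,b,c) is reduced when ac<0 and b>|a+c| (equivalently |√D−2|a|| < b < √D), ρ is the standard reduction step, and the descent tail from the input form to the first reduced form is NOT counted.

D = 2305, ⌊√D⌋ = 48
river: ρ → (-24,31,14)
river: ρ → (14,25,-30)
river: ρ → (-30,35,9)
river: ρ → (9,37,-26)
river: ρ → (-26,15,20)
river: ρ → (20,25,-21)
river: ρ → (-21,17,24)
river: ρ → (24,31,-14)
river: ρ → (-14,25,30)
river: ρ → (30,35,-9)
river: ρ → (-9,37,26)
river: ρ → (26,15,-20)
river: ρ → (-20,25,21)
river: ρ → (21,17,-24)
ρ-cycle length = 14 (tail of 0 descent steps not counted)

14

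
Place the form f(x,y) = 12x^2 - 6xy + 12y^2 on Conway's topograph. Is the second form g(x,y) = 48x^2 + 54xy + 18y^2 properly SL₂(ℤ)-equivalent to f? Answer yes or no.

D₁ = -540, D₂ = -540
f: flip: (12,-6,12)→(12,6,12)
f: reduced (well bottom): (12,6,12) with a≤c, −a<b≤a
g: translate: b→-42 (≡54 mod 96), so (48,54,18)→(48,-42,12)
g: flip: (48,-42,12)→(12,42,48)
g: translate: b→-6 (≡42 mod 24), so (12,42,48)→(12,-6,12)
g: flip: (12,-6,12)→(12,6,12)
g: reduced (well bottom): (12,6,12) with a≤c, −a<b≤a
reduced forms (12, 6, 12) vs (12, 6, 12) ⇒ equivalent

yes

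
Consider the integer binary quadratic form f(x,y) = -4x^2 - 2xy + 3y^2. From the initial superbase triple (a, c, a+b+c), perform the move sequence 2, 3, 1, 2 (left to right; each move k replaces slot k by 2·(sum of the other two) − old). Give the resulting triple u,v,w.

start (-4,3,-3) = (f(1,0),f(0,1),f(1,1))
replace slot 2: 2·((-4)+(-3)) − 3 = -17 → (-4,-17,-3)
replace slot 3: 2·((-4)+(-17)) − (-3) = -39 → (-4,-17,-39)
replace slot 1: 2·((-17)+(-39)) − (-4) = -108 → (-108,-17,-39)
replace slot 2: 2·((-108)+(-39)) − (-17) = -277 → (-108,-277,-39)

-108,-277,-39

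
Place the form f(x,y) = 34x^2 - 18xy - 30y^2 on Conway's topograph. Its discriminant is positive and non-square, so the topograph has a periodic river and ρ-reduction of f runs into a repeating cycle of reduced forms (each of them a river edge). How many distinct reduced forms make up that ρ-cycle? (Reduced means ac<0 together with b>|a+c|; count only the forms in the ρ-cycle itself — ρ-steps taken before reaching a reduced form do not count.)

D = 4404, ⌊√D⌋ = 66
descent: ρ → (-30,18,34)  [lands on river]
river: ρ → (34,50,-14)
river: ρ → (-14,62,10)
river: ρ → (10,58,-26)
river: ρ → (-26,46,22)
river: ρ → (22,42,-30)
ρ-cycle length = 6 (tail of 1 descent step not counted)

6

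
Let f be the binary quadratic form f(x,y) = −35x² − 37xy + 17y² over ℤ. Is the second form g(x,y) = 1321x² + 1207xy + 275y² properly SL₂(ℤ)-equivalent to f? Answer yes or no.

D₁ = 3749, D₂ = 3749
river cycle of f (length 22): (17, 37, -35), (-35, 33, 19), (19, 43, -25), (-25, 57, 5), (5, 53, -47), (-47, 41, 11), (11, 47, -35), (-35, 23, 23), (23, 23, -35), (-35, 47, 11), … (12 more)
river cycle of g (length 22): (7, 51, -41), (-41, 31, 17), (17, 37, -35), (-35, 33, 19), (19, 43, -25), (-25, 57, 5), (5, 53, -47), (-47, 41, 11), (11, 47, -35), (-35, 23, 23), … (12 more)
cycles coincide ⇒ equivalent

yes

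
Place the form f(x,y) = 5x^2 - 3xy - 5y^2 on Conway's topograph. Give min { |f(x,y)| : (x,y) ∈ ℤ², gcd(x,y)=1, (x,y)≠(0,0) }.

descent: ρ → (-5,3,5)  [lands on river]
river: ρ → (5,7,-3)
river: ρ → (-3,5,7)
river: ρ → (7,9,-1)
river: ρ → (-1,9,7)
river: ρ → (7,5,-3)
river: ρ → (-3,7,5)
river: ρ → (5,3,-5)
river: ρ → (-5,7,3)
river: ρ → (3,5,-7)
river: ρ → (-7,9,1)
river: ρ → (1,9,-7)
river: ρ → (-7,5,3)
river: ρ → (3,7,-5)
closes: descent 1, river 14
min |a| on river = 1

1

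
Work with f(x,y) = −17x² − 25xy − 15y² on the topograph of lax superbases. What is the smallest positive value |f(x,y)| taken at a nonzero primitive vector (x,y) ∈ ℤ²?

translate: b→-9 (≡25 mod 34), so (17,25,15)→(17,-9,7)
flip: (17,-9,7)→(7,9,17)
translate: b→-5 (≡9 mod 14), so (7,9,17)→(7,-5,15)
reduced (well bottom): (7,-5,15) with a≤c, −a<b≤a
well minimum |f| = |-7| = 7 (negative-definite)

7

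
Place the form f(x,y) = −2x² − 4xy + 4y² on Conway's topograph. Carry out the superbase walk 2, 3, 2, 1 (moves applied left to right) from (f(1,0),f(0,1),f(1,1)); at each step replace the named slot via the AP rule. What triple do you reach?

start (-2,4,-2) = (f(1,0),f(0,1),f(1,1))
replace slot 2: 2·((-2)+(-2)) − 4 = -12 → (-2,-12,-2)
replace slot 3: 2·((-2)+(-12)) − (-2) = -26 → (-2,-12,-26)
replace slot 2: 2·((-2)+(-26)) − (-12) = -44 → (-2,-44,-26)
replace slot 1: 2·((-44)+(-26)) − (-2) = -138 → (-138,-44,-26)

-138,-44,-26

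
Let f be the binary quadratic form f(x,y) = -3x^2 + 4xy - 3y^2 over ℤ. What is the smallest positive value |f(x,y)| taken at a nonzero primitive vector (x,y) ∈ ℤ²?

translate: b→2 (≡-4 mod 6), so (3,-4,3)→(3,2,2)
flip: (3,2,2)→(2,-2,3)
translate: b→2 (≡-2 mod 4), so (2,-2,3)→(2,2,3)
reduced (well bottom): (2,2,3) with a≤c, −a<b≤a
well minimum |f| = |-2| = 2 (negative-definite)

2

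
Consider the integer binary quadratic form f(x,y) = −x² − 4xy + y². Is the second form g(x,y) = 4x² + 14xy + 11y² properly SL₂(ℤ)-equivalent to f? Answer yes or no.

D₁ = 20, D₂ = 20
river cycle of f (length 2): (1, 4, -1), (-1, 4, 1)
river cycle of g (length 2): (1, 4, -1), (-1, 4, 1)
cycles coincide ⇒ equivalent

yes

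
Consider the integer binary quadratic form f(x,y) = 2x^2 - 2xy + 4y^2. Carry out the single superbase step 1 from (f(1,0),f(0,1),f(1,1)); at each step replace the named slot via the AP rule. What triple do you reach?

start (2,4,4) = (f(1,0),f(0,1),f(1,1))
replace slot 1: 2·(4+4) − 2 = 14 → (14,4,4)

14,4,4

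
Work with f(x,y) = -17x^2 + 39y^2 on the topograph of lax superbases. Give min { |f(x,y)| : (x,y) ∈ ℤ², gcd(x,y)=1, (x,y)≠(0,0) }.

descent: ρ → (39,0,-17)
descent: ρ → (-17,34,22)  [lands on river]
river: ρ → (22,10,-29)
river: ρ → (-29,48,3)
river: ρ → (3,48,-29)
river: ρ → (-29,10,22)
river: ρ → (22,34,-17)
closes: descent 2, river 6
min |a| on river = 3

3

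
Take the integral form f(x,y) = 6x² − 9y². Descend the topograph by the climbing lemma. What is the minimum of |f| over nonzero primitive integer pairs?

descent: ρ → (-9,0,6)
descent: ρ → (6,12,-3)  [lands on river]
river: ρ → (-3,12,6)
closes: descent 2, river 2
min |a| on river = 3

3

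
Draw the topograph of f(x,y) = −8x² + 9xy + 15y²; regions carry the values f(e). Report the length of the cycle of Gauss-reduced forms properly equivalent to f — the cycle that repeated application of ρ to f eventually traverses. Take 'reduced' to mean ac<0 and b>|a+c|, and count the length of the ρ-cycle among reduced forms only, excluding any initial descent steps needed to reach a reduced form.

D = 561, ⌊√D⌋ = 23
river: ρ → (15,21,-2)
river: ρ → (-2,23,4)
river: ρ → (4,17,-17)
river: ρ → (-17,17,4)
river: ρ → (4,23,-2)
river: ρ → (-2,21,15)
river: ρ → (15,9,-8)
river: ρ → (-8,23,1)
river: ρ → (1,23,-8)
river: ρ → (-8,9,15)
ρ-cycle length = 10 (tail of 0 descent steps not counted)

10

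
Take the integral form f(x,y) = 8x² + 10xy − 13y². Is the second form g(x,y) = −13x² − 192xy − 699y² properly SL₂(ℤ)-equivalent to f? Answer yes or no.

D₁ = 516, D₂ = 516
river cycle of f (length 10): (-13, 16, 5), (5, 14, -16), (-16, 18, 3), (3, 18, -16), (-16, 14, 5), (5, 16, -13), (-13, 10, 8), (8, 22, -1), (-1, 22, 8), (8, 10, -13)
river cycle of g (length 10): (-13, 16, 5), (5, 14, -16), (-16, 18, 3), (3, 18, -16), (-16, 14, 5), (5, 16, -13), (-13, 10, 8), (8, 22, -1), (-1, 22, 8), (8, 10, -13)
cycles coincide ⇒ equivalent

yes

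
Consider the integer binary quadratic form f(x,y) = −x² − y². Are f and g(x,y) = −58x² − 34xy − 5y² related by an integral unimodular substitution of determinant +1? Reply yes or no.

D₁ = -4, D₂ = -4
f is negative-definite; reduce −f:
−f: reduced (well bottom): (1,0,1) with a≤c, −a<b≤a
flip sign back: reduced form of f is (-1,0,-1)
g is negative-definite; reduce −g:
−g: flip: (58,34,5)→(5,-34,58)
−g: translate: b→-4 (≡-34 mod 10), so (5,-34,58)→(5,-4,1)
−g: flip: (5,-4,1)→(1,4,5)
−g: translate: b→0 (≡4 mod 2), so (1,4,5)→(1,0,1)
−g: reduced (well bottom): (1,0,1) with a≤c, −a<b≤a
flip sign back: reduced form of g is (-1,0,-1)
reduced forms (-1, 0, -1) vs (-1, 0, -1) ⇒ equivalent

yes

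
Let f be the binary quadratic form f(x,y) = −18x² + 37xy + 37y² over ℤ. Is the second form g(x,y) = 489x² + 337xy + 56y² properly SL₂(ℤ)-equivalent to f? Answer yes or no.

D₁ = 4033, D₂ = 4033
river cycle of f (length 82): (37, 37, -18), (-18, 35, 39), (39, 43, -14), (-14, 41, 42), (42, 43, -13), (-13, 61, 6), (6, 59, -23), (-23, 33, 32), (32, 31, -24), (-24, 17, 39), … (72 more)
river cycle of g (length 82): (-18, 37, 37), (37, 37, -18), (-18, 35, 39), (39, 43, -14), (-14, 41, 42), (42, 43, -13), (-13, 61, 6), (6, 59, -23), (-23, 33, 32), (32, 31, -24), … (72 more)
cycles coincide ⇒ equivalent

yes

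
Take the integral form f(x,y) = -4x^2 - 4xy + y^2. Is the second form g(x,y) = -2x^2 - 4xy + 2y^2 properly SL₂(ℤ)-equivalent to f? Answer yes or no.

D₁ = 32, D₂ = 32
river cycle of f (length 2): (1, 4, -4), (-4, 4, 1)
river cycle of g (length 2): (2, 4, -2), (-2, 4, 2)
cycles differ ⇒ inequivalent

no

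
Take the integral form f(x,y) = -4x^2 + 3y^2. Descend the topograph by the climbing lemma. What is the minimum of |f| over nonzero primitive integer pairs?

descent: ρ → (3,6,-1)  [lands on river]
river: ρ → (-1,6,3)
closes: descent 1, river 2
min |a| on river = 1

1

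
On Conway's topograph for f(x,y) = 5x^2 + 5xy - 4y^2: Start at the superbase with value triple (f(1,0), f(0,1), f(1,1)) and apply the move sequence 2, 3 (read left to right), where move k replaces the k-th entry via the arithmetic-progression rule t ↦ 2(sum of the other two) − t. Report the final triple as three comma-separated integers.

start (5,-4,6) = (f(1,0),f(0,1),f(1,1))
replace slot 2: 2·(5+6) − (-4) = 26 → (5,26,6)
replace slot 3: 2·(5+26) − 6 = 56 → (5,26,56)

5,26,56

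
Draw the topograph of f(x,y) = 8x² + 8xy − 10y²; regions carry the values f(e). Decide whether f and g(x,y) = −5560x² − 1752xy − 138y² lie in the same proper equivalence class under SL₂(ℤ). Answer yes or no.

D₁ = 384, D₂ = 384
river cycle of f (length 4): (-10, 12, 6), (6, 12, -10), (-10, 8, 8), (8, 8, -10)
river cycle of g (length 4): (6, 12, -10), (-10, 8, 8), (8, 8, -10), (-10, 12, 6)
cycles coincide ⇒ equivalent

yes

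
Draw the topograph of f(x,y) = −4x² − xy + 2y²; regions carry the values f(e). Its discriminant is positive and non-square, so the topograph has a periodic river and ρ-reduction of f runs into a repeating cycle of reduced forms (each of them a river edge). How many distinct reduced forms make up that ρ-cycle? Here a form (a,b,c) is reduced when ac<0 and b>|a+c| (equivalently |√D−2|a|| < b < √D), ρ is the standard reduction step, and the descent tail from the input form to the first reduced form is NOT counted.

D = 33, ⌊√D⌋ = 5
descent: ρ → (2,5,-1)  [lands on river]
river: ρ → (-1,5,2)
river: ρ → (2,3,-3)
river: ρ → (-3,3,2)
ρ-cycle length = 4 (tail of 1 descent step not counted)

4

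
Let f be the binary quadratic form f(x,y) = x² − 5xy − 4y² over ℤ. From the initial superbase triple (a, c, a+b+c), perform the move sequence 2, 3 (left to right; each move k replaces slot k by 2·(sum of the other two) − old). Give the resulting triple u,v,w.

start (1,-4,-8) = (f(1,0),f(0,1),f(1,1))
replace slot 2: 2·(1+(-8)) − (-4) = -10 → (1,-10,-8)
replace slot 3: 2·(1+(-10)) − (-8) = -10 → (1,-10,-10)

1,-10,-10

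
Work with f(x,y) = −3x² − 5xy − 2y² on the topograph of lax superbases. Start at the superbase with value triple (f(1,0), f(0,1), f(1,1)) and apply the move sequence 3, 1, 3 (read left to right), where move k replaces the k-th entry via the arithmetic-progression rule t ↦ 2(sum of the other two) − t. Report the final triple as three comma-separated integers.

start (-3,-2,-10) = (f(1,0),f(0,1),f(1,1))
replace slot 3: 2·((-3)+(-2)) − (-10) = 0 → (-3,-2,0)
replace slot 1: 2·((-2)+0) − (-3) = -1 → (-1,-2,0)
replace slot 3: 2·((-1)+(-2)) − 0 = -6 → (-1,-2,-6)

-1,-2,-6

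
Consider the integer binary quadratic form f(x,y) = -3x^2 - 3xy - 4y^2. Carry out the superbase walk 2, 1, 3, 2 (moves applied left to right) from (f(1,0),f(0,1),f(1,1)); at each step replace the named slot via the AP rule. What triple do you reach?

start (-3,-4,-10) = (f(1,0),f(0,1),f(1,1))
replace slot 2: 2·((-3)+(-10)) − (-4) = -22 → (-3,-22,-10)
replace slot 1: 2·((-22)+(-10)) − (-3) = -61 → (-61,-22,-10)
replace slot 3: 2·((-61)+(-22)) − (-10) = -156 → (-61,-22,-156)
replace slot 2: 2·((-61)+(-156)) − (-22) = -412 → (-61,-412,-156)

-61,-412,-156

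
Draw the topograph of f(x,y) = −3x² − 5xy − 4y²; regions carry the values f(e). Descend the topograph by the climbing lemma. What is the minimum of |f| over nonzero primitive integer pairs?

translate: b→-1 (≡5 mod 6), so (3,5,4)→(3,-1,2)
flip: (3,-1,2)→(2,1,3)
reduced (well bottom): (2,1,3) with a≤c, −a<b≤a
well minimum |f| = |-2| = 2 (negative-definite)

2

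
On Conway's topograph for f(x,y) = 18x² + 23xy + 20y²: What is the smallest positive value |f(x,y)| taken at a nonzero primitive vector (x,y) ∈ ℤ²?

translate: b→-13 (≡23 mod 36), so (18,23,20)→(18,-13,15)
flip: (18,-13,15)→(15,13,18)
reduced (well bottom): (15,13,18) with a≤c, −a<b≤a
well minimum = a = 15

15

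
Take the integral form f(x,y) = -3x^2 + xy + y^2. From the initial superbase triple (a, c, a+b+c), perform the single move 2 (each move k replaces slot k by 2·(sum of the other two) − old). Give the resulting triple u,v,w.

start (-3,1,-1) = (f(1,0),f(0,1),f(1,1))
replace slot 2: 2·((-3)+(-1)) − 1 = -9 → (-3,-9,-1)

-3,-9,-1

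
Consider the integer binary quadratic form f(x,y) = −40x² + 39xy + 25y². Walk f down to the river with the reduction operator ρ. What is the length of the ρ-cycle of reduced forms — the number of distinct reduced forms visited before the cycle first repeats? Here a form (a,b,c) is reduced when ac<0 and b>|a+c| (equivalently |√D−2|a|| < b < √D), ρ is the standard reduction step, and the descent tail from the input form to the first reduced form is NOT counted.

D = 5521, ⌊√D⌋ = 74
river: ρ → (25,61,-18)
river: ρ → (-18,47,46)
river: ρ → (46,45,-19)
river: ρ → (-19,69,10)
river: ρ → (10,71,-12)
river: ρ → (-12,73,4)
river: ρ → (4,71,-30)
river: ρ → (-30,49,26)
river: ρ → (26,55,-24)
river: ρ → (-24,41,40)
river: ρ → (40,39,-25)
river: ρ → (-25,61,18)
river: ρ → (18,47,-46)
river: ρ → (-46,45,19)
river: ρ → (19,69,-10)
river: ρ → (-10,71,12)
river: ρ → (12,73,-4)
river: ρ → (-4,71,30)
river: ρ → (30,49,-26)
river: ρ → (-26,55,24)
river: ρ → (24,41,-40)
river: ρ → (-40,39,25)
ρ-cycle length = 22 (tail of 0 descent steps not counted)

22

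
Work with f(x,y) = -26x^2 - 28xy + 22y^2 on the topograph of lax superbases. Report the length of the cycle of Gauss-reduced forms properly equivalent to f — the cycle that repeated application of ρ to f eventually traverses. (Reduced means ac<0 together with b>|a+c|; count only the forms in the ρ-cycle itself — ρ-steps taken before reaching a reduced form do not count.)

D = 3072, ⌊√D⌋ = 55
descent: ρ → (22,28,-26)  [lands on river]
river: ρ → (-26,24,24)
river: ρ → (24,24,-26)
river: ρ → (-26,28,22)
river: ρ → (22,16,-32)
river: ρ → (-32,48,6)
river: ρ → (6,48,-32)
river: ρ → (-32,16,22)
ρ-cycle length = 8 (tail of 1 descent step not counted)

8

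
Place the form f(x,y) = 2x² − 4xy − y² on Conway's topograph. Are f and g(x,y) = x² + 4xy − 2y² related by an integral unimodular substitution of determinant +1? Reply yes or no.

D₁ = 24, D₂ = 24
river cycle of f (length 2): (-1, 4, 2), (2, 4, -1)
river cycle of g (length 2): (-2, 4, 1), (1, 4, -2)
cycles differ ⇒ inequivalent

no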